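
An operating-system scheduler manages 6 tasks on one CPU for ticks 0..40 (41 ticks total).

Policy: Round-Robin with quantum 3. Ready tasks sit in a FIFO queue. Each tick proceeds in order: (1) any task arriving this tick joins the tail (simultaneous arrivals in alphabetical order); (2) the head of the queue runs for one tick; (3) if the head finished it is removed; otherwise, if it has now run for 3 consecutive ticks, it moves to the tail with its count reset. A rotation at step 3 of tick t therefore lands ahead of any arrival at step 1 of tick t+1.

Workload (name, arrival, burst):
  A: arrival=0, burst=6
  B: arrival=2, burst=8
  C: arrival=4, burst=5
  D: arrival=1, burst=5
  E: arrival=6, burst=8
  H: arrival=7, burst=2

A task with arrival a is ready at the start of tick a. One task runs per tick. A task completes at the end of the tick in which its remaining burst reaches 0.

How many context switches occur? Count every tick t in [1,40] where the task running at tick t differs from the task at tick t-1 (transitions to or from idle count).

context switches = 13

t=0: queue=[A] q_used=0 → run A
t=1: queue=[A,D] q_used=1 → run A
t=2: queue=[A,D,B] q_used=2 → run A
t=3: queue=[D,B,A] q_used=0 → run D
t=4: queue=[D,B,A,C] q_used=1 → run D
t=5: queue=[D,B,A,C] q_used=2 → run D
t=6: queue=[B,A,C,D,E] q_used=0 → run B
t=7: queue=[B,A,C,D,E,H] q_used=1 → run B
t=8: queue=[B,A,C,D,E,H] q_used=2 → run B
t=9: queue=[A,C,D,E,H,B] q_used=0 → run A
t=10: queue=[A,C,D,E,H,B] q_used=1 → run A
t=11: queue=[A,C,D,E,H,B] q_used=2 → run A
t=12: queue=[C,D,E,H,B] q_used=0 → run C
t=13: queue=[C,D,E,H,B] q_used=1 → run C
t=14: queue=[C,D,E,H,B] q_used=2 → run C
t=15: queue=[D,E,H,B,C] q_used=0 → run D
t=16: queue=[D,E,H,B,C] q_used=1 → run D
t=17: queue=[E,H,B,C] q_used=0 → run E
t=18: queue=[E,H,B,C] q_used=1 → run E
t=19: queue=[E,H,B,C] q_used=2 → run E
t=20: queue=[H,B,C,E] q_used=0 → run H
t=21: queue=[H,B,C,E] q_used=1 → run H
t=22: queue=[B,C,E] q_used=0 → run B
t=23: queue=[B,C,E] q_used=1 → run B
t=24: queue=[B,C,E] q_used=2 → run B
t=25: queue=[C,E,B] q_used=0 → run C
t=26: queue=[C,E,B] q_used=1 → run C
t=27: queue=[E,B] q_used=0 → run E
t=28: queue=[E,B] q_used=1 → run E
t=29: queue=[E,B] q_used=2 → run E
t=30: queue=[B,E] q_used=0 → run B
t=31: queue=[B,E] q_used=1 → run B
t=32: queue=[E] q_used=0 → run E
t=33: queue=[E] q_used=1 → run E
t=34: (idle)
t=35: (idle)
t=36: (idle)
t=37: (idle)
t=38: (idle)
t=39: (idle)
t=40: (idle)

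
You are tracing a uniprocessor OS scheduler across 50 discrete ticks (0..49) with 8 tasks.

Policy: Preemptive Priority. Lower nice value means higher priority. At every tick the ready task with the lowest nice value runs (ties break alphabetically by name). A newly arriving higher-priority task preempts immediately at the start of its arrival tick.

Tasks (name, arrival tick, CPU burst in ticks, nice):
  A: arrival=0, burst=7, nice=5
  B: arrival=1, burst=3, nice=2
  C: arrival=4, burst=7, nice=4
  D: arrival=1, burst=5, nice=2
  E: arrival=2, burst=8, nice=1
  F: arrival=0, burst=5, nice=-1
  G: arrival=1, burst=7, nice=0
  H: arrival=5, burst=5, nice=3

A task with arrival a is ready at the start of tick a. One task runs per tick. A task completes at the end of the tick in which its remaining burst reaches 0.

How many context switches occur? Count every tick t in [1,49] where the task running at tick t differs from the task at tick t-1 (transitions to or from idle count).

t=0: ready={A,F} → run F
t=1: ready={A,B,D,F,G} → run F
t=2: ready={A,B,D,E,F,G} → run F
t=3: ready={A,B,D,E,F,G} → run F
t=4: ready={A,B,C,D,E,F,G} → run F
t=5: ready={A,B,C,D,E,G,H} → run G
t=6: ready={A,B,C,D,E,G,H} → run G
t=7: ready={A,B,C,D,E,G,H} → run G
t=8: ready={A,B,C,D,E,G,H} → run G
t=9: ready={A,B,C,D,E,G,H} → run G
t=10: ready={A,B,C,D,E,G,H} → run G
t=11: ready={A,B,C,D,E,G,H} → run G
t=12: ready={A,B,C,D,E,H} → run E
t=13: ready={A,B,C,D,E,H} → run E
t=14: ready={A,B,C,D,E,H} → run E
t=15: ready={A,B,C,D,E,H} → run E
t=16: ready={A,B,C,D,E,H} → run E
t=17: ready={A,B,C,D,E,H} → run E
t=18: ready={A,B,C,D,E,H} → run E
t=19: ready={A,B,C,D,E,H} → run E
t=20: ready={A,B,C,D,H} → run B
t=21: ready={A,B,C,D,H} → run B
t=22: ready={A,B,C,D,H} → run B
t=23: ready={A,C,D,H} → run D
t=24: ready={A,C,D,H} → run D
t=25: ready={A,C,D,H} → run D
t=26: ready={A,C,D,H} → run D
t=27: ready={A,C,D,H} → run D
t=28: ready={A,C,H} → run H
t=29: ready={A,C,H} → run H
t=30: ready={A,C,H} → run H
t=31: ready={A,C,H} → run H
t=32: ready={A,C,H} → run H
t=33: ready={A,C} → run C
t=34: ready={A,C} → run C
t=35: ready={A,C} → run C
t=36: ready={A,C} → run C
t=37: ready={A,C} → run C
t=38: ready={A,C} → run C
t=39: ready={A,C} → run C
t=40: ready={A} → run A
t=41: ready={A} → run A
t=42: ready={A} → run A
t=43: ready={A} → run A
t=44: ready={A} → run A
t=45: ready={A} → run A
t=46: ready={A} → run A
t=47: (idle)
t=48: (idle)
t=49: (idle)

context switches = 8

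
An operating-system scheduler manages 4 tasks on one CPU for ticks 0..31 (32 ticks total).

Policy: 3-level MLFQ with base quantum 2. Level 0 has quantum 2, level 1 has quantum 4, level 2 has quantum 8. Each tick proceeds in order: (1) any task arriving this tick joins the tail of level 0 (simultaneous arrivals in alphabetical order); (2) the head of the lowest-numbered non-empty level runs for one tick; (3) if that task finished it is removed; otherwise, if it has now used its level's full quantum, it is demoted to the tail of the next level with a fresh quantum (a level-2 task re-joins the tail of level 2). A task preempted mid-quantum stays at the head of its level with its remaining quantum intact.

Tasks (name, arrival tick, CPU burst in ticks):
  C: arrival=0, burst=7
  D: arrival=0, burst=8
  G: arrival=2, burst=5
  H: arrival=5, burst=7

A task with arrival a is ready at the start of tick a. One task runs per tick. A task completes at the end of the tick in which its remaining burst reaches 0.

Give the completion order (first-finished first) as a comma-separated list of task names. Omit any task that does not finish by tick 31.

completion order = G, C, D, H

t=0: L0/L1/L2 = CD/-/- → run C
t=1: L0/L1/L2 = CD/-/- → run C
t=2: L0/L1/L2 = DG/C/- → run D
t=3: L0/L1/L2 = DG/C/- → run D
t=4: L0/L1/L2 = G/CD/- → run G
t=5: L0/L1/L2 = GH/CD/- → run G
t=6: L0/L1/L2 = H/CDG/- → run H
t=7: L0/L1/L2 = H/CDG/- → run H
t=8: L0/L1/L2 = -/CDGH/- → run C
t=9: L0/L1/L2 = -/CDGH/- → run C
t=10: L0/L1/L2 = -/CDGH/- → run C
t=11: L0/L1/L2 = -/CDGH/- → run C
t=12: L0/L1/L2 = -/DGH/C → run D
t=13: L0/L1/L2 = -/DGH/C → run D
t=14: L0/L1/L2 = -/DGH/C → run D
t=15: L0/L1/L2 = -/DGH/C → run D
t=16: L0/L1/L2 = -/GH/CD → run G
t=17: L0/L1/L2 = -/GH/CD → run G
t=18: L0/L1/L2 = -/GH/CD → run G
t=19: L0/L1/L2 = -/H/CD → run H
t=20: L0/L1/L2 = -/H/CD → run H
t=21: L0/L1/L2 = -/H/CD → run H
t=22: L0/L1/L2 = -/H/CD → run H
t=23: L0/L1/L2 = -/-/CDH → run C
t=24: L0/L1/L2 = -/-/DH → run D
t=25: L0/L1/L2 = -/-/DH → run D
t=26: L0/L1/L2 = -/-/H → run H
t=27: (idle)
t=28: (idle)
t=29: (idle)
t=30: (idle)
t=31: (idle)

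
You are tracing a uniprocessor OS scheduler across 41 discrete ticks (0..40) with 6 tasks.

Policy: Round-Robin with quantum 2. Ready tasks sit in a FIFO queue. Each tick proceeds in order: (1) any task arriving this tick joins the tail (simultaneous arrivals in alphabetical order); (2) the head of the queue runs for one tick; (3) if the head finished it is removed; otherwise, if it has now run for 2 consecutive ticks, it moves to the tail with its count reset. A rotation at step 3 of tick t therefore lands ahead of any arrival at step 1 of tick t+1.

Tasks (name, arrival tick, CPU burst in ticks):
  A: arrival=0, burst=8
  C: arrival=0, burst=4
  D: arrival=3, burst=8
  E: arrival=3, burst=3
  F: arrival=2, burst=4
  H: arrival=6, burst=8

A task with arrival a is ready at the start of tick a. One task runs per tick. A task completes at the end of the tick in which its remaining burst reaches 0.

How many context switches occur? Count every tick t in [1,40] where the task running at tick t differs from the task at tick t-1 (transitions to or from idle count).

context switches = 18

t=0: queue=[A,C] q_used=0 → run A
t=1: queue=[A,C] q_used=1 → run A
t=2: queue=[C,A,F] q_used=0 → run C
t=3: queue=[C,A,F,D,E] q_used=1 → run C
t=4: queue=[A,F,D,E,C] q_used=0 → run A
t=5: queue=[A,F,D,E,C] q_used=1 → run A
t=6: queue=[F,D,E,C,A,H] q_used=0 → run F
t=7: queue=[F,D,E,C,A,H] q_used=1 → run F
t=8: queue=[D,E,C,A,H,F] q_used=0 → run D
t=9: queue=[D,E,C,A,H,F] q_used=1 → run D
t=10: queue=[E,C,A,H,F,D] q_used=0 → run E
t=11: queue=[E,C,A,H,F,D] q_used=1 → run E
t=12: queue=[C,A,H,F,D,E] q_used=0 → run C
t=13: queue=[C,A,H,F,D,E] q_used=1 → run C
t=14: queue=[A,H,F,D,E] q_used=0 → run A
t=15: queue=[A,H,F,D,E] q_used=1 → run A
t=16: queue=[H,F,D,E,A] q_used=0 → run H
t=17: queue=[H,F,D,E,A] q_used=1 → run H
t=18: queue=[F,D,E,A,H] q_used=0 → run F
t=19: queue=[F,D,E,A,H] q_used=1 → run F
t=20: queue=[D,E,A,H] q_used=0 → run D
t=21: queue=[D,E,A,H] q_used=1 → run D
t=22: queue=[E,A,H,D] q_used=0 → run E
t=23: queue=[A,H,D] q_used=0 → run A
t=24: queue=[A,H,D] q_used=1 → run A
t=25: queue=[H,D] q_used=0 → run H
t=26: queue=[H,D] q_used=1 → run H
t=27: queue=[D,H] q_used=0 → run D
t=28: queue=[D,H] q_used=1 → run D
t=29: queue=[H,D] q_used=0 → run H
t=30: queue=[H,D] q_used=1 → run H
t=31: queue=[D,H] q_used=0 → run D
t=32: queue=[D,H] q_used=1 → run D
t=33: queue=[H] q_used=0 → run H
t=34: queue=[H] q_used=1 → run H
t=35: (idle)
t=36: (idle)
t=37: (idle)
t=38: (idle)
t=39: (idle)
t=40: (idle)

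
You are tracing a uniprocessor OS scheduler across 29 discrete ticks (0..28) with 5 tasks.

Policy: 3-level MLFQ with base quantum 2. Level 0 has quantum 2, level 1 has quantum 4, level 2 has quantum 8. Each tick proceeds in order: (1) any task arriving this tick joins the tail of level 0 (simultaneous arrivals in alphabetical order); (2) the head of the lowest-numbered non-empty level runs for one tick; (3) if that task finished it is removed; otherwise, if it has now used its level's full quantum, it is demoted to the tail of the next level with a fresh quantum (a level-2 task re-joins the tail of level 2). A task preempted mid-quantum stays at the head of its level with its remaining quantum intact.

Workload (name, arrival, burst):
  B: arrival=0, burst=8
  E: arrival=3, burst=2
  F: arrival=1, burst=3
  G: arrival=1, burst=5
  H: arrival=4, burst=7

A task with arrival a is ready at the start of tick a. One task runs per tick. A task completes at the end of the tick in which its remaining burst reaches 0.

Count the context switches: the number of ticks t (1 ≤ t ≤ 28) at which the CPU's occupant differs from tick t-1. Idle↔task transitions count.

t=0: L0/L1/L2 = B/-/- → run B
t=1: L0/L1/L2 = BFG/-/- → run B
t=2: L0/L1/L2 = FG/B/- → run F
t=3: L0/L1/L2 = FGE/B/- → run F
t=4: L0/L1/L2 = GEH/BF/- → run G
t=5: L0/L1/L2 = GEH/BF/- → run G
t=6: L0/L1/L2 = EH/BFG/- → run E
t=7: L0/L1/L2 = EH/BFG/- → run E
t=8: L0/L1/L2 = H/BFG/- → run H
t=9: L0/L1/L2 = H/BFG/- → run H
t=10: L0/L1/L2 = -/BFGH/- → run B
t=11: L0/L1/L2 = -/BFGH/- → run B
t=12: L0/L1/L2 = -/BFGH/- → run B
t=13: L0/L1/L2 = -/BFGH/- → run B
t=14: L0/L1/L2 = -/FGH/B → run F
t=15: L0/L1/L2 = -/GH/B → run G
t=16: L0/L1/L2 = -/GH/B → run G
t=17: L0/L1/L2 = -/GH/B → run G
t=18: L0/L1/L2 = -/H/B → run H
t=19: L0/L1/L2 = -/H/B → run H
t=20: L0/L1/L2 = -/H/B → run H
t=21: L0/L1/L2 = -/H/B → run H
t=22: L0/L1/L2 = -/-/BH → run B
t=23: L0/L1/L2 = -/-/BH → run B
t=24: L0/L1/L2 = -/-/H → run H
t=25: (idle)
t=26: (idle)
t=27: (idle)
t=28: (idle)

context switches = 11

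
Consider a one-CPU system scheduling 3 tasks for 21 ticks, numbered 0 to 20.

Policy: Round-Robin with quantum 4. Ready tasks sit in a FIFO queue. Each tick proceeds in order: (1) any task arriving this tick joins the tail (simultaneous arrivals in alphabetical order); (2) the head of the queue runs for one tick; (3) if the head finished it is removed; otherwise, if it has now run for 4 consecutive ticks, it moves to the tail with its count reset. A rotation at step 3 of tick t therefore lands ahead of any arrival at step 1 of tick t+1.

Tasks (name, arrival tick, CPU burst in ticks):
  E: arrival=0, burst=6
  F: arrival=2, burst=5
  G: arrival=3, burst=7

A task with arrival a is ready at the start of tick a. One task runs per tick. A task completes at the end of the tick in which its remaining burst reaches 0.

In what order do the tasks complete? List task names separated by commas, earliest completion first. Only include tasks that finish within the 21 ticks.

t=0: queue=[E] q_used=0 → run E
t=1: queue=[E] q_used=1 → run E
t=2: queue=[E,F] q_used=2 → run E
t=3: queue=[E,F,G] q_used=3 → run E
t=4: queue=[F,G,E] q_used=0 → run F
t=5: queue=[F,G,E] q_used=1 → run F
t=6: queue=[F,G,E] q_used=2 → run F
t=7: queue=[F,G,E] q_used=3 → run F
t=8: queue=[G,E,F] q_used=0 → run G
t=9: queue=[G,E,F] q_used=1 → run G
t=10: queue=[G,E,F] q_used=2 → run G
t=11: queue=[G,E,F] q_used=3 → run G
t=12: queue=[E,F,G] q_used=0 → run E
t=13: queue=[E,F,G] q_used=1 → run E
t=14: queue=[F,G] q_used=0 → run F
t=15: queue=[G] q_used=0 → run G
t=16: queue=[G] q_used=1 → run G
t=17: queue=[G] q_used=2 → run G
t=18: (idle)
t=19: (idle)
t=20: (idle)

completion order = E, F, G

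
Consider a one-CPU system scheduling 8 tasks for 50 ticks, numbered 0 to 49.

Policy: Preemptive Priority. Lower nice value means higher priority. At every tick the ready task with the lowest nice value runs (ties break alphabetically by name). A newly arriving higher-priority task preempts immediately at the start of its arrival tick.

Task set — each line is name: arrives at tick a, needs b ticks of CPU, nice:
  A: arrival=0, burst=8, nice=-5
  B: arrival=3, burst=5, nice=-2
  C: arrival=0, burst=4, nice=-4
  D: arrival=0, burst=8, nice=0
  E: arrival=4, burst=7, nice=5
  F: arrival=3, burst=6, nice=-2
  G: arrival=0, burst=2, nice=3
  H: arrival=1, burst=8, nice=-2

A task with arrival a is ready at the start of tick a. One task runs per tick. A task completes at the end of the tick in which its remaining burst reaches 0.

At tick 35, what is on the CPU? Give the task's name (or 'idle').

t=0: ready={A,C,D,G} → run A
t=1: ready={A,C,D,G,H} → run A
t=2: ready={A,C,D,G,H} → run A
t=3: ready={A,B,C,D,F,G,H} → run A
t=4: ready={A,B,C,D,E,F,G,H} → run A
t=5: ready={A,B,C,D,E,F,G,H} → run A
t=6: ready={A,B,C,D,E,F,G,H} → run A
t=7: ready={A,B,C,D,E,F,G,H} → run A
t=8: ready={B,C,D,E,F,G,H} → run C
t=9: ready={B,C,D,E,F,G,H} → run C
t=10: ready={B,C,D,E,F,G,H} → run C
t=11: ready={B,C,D,E,F,G,H} → run C
t=12: ready={B,D,E,F,G,H} → run B
t=13: ready={B,D,E,F,G,H} → run B
t=14: ready={B,D,E,F,G,H} → run B
t=15: ready={B,D,E,F,G,H} → run B
t=16: ready={B,D,E,F,G,H} → run B
t=17: ready={D,E,F,G,H} → run F
t=18: ready={D,E,F,G,H} → run F
t=19: ready={D,E,F,G,H} → run F
t=20: ready={D,E,F,G,H} → run F
t=21: ready={D,E,F,G,H} → run F
t=22: ready={D,E,F,G,H} → run F
t=23: ready={D,E,G,H} → run H
t=24: ready={D,E,G,H} → run H
t=25: ready={D,E,G,H} → run H
t=26: ready={D,E,G,H} → run H
t=27: ready={D,E,G,H} → run H
t=28: ready={D,E,G,H} → run H
t=29: ready={D,E,G,H} → run H
t=30: ready={D,E,G,H} → run H
t=31: ready={D,E,G} → run D
t=32: ready={D,E,G} → run D
t=33: ready={D,E,G} → run D
t=34: ready={D,E,G} → run D
t=35: ready={D,E,G} → run D
t=36: ready={D,E,G} → run D
t=37: ready={D,E,G} → run D
t=38: ready={D,E,G} → run D
t=39: ready={E,G} → run G
t=40: ready={E,G} → run G
t=41: ready={E} → run E
t=42: ready={E} → run E
t=43: ready={E} → run E
t=44: ready={E} → run E
t=45: ready={E} → run E
t=46: ready={E} → run E
t=47: ready={E} → run E
t=48: (idle)
t=49: (idle)

running at tick 35 = D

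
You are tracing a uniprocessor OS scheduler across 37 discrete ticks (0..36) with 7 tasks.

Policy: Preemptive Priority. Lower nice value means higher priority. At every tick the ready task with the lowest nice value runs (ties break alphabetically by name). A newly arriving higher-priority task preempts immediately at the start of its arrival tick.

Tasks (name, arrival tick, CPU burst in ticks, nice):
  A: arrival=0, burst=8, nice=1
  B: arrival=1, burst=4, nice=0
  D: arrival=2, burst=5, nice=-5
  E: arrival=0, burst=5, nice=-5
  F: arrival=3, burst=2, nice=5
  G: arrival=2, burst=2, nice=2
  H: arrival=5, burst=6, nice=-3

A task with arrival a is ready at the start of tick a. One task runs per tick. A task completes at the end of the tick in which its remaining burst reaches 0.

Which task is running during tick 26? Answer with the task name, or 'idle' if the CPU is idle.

t=0: ready={A,E} → run E
t=1: ready={A,B,E} → run E
t=2: ready={A,B,D,E,G} → run D
t=3: ready={A,B,D,E,F,G} → run D
t=4: ready={A,B,D,E,F,G} → run D
t=5: ready={A,B,D,E,F,G,H} → run D
t=6: ready={A,B,D,E,F,G,H} → run D
t=7: ready={A,B,E,F,G,H} → run E
t=8: ready={A,B,E,F,G,H} → run E
t=9: ready={A,B,E,F,G,H} → run E
t=10: ready={A,B,F,G,H} → run H
t=11: ready={A,B,F,G,H} → run H
t=12: ready={A,B,F,G,H} → run H
t=13: ready={A,B,F,G,H} → run H
t=14: ready={A,B,F,G,H} → run H
t=15: ready={A,B,F,G,H} → run H
t=16: ready={A,B,F,G} → run B
t=17: ready={A,B,F,G} → run B
t=18: ready={A,B,F,G} → run B
t=19: ready={A,B,F,G} → run B
t=20: ready={A,F,G} → run A
t=21: ready={A,F,G} → run A
t=22: ready={A,F,G} → run A
t=23: ready={A,F,G} → run A
t=24: ready={A,F,G} → run A
t=25: ready={A,F,G} → run A
t=26: ready={A,F,G} → run A
t=27: ready={A,F,G} → run A
t=28: ready={F,G} → run G
t=29: ready={F,G} → run G
t=30: ready={F} → run F
t=31: ready={F} → run F
t=32: (idle)
t=33: (idle)
t=34: (idle)
t=35: (idle)
t=36: (idle)

running at tick 26 = A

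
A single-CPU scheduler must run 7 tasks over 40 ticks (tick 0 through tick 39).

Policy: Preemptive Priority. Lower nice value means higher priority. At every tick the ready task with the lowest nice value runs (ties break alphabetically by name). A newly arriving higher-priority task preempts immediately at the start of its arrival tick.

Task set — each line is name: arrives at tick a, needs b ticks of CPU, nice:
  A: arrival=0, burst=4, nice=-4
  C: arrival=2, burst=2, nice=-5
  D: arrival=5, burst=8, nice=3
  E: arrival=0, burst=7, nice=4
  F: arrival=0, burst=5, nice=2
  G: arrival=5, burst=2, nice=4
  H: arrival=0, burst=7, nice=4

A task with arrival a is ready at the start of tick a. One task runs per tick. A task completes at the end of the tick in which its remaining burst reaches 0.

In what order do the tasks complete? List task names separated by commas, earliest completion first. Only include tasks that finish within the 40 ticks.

completion order = C, A, F, D, E, G, H

t=0: ready={A,E,F,H} → run A
t=1: ready={A,E,F,H} → run A
t=2: ready={A,C,E,F,H} → run C
t=3: ready={A,C,E,F,H} → run C
t=4: ready={A,E,F,H} → run A
t=5: ready={A,D,E,F,G,H} → run A
t=6: ready={D,E,F,G,H} → run F
t=7: ready={D,E,F,G,H} → run F
t=8: ready={D,E,F,G,H} → run F
t=9: ready={D,E,F,G,H} → run F
t=10: ready={D,E,F,G,H} → run F
t=11: ready={D,E,G,H} → run D
t=12: ready={D,E,G,H} → run D
t=13: ready={D,E,G,H} → run D
t=14: ready={D,E,G,H} → run D
t=15: ready={D,E,G,H} → run D
t=16: ready={D,E,G,H} → run D
t=17: ready={D,E,G,H} → run D
t=18: ready={D,E,G,H} → run D
t=19: ready={E,G,H} → run E
t=20: ready={E,G,H} → run E
t=21: ready={E,G,H} → run E
t=22: ready={E,G,H} → run E
t=23: ready={E,G,H} → run E
t=24: ready={E,G,H} → run E
t=25: ready={E,G,H} → run E
t=26: ready={G,H} → run G
t=27: ready={G,H} → run G
t=28: ready={H} → run H
t=29: ready={H} → run H
t=30: ready={H} → run H
t=31: ready={H} → run H
t=32: ready={H} → run H
t=33: ready={H} → run H
t=34: ready={H} → run H
t=35: (idle)
t=36: (idle)
t=37: (idle)
t=38: (idle)
t=39: (idle)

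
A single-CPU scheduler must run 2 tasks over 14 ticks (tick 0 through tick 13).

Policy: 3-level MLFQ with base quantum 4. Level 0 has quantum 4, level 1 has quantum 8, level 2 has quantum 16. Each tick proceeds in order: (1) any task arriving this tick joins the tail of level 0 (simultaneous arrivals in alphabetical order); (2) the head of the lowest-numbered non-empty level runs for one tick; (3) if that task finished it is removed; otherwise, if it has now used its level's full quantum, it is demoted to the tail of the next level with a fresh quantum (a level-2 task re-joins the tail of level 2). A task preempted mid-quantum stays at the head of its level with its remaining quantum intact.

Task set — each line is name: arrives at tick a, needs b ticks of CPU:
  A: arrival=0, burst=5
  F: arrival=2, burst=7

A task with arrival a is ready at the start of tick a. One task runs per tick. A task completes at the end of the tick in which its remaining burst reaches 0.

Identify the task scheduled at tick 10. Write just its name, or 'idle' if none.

t=0: L0/L1/L2 = A/-/- → run A
t=1: L0/L1/L2 = A/-/- → run A
t=2: L0/L1/L2 = AF/-/- → run A
t=3: L0/L1/L2 = AF/-/- → run A
t=4: L0/L1/L2 = F/A/- → run F
t=5: L0/L1/L2 = F/A/- → run F
t=6: L0/L1/L2 = F/A/- → run F
t=7: L0/L1/L2 = F/A/- → run F
t=8: L0/L1/L2 = -/AF/- → run A
t=9: L0/L1/L2 = -/F/- → run F
t=10: L0/L1/L2 = -/F/- → run F
t=11: L0/L1/L2 = -/F/- → run F
t=12: (idle)
t=13: (idle)

running at tick 10 = F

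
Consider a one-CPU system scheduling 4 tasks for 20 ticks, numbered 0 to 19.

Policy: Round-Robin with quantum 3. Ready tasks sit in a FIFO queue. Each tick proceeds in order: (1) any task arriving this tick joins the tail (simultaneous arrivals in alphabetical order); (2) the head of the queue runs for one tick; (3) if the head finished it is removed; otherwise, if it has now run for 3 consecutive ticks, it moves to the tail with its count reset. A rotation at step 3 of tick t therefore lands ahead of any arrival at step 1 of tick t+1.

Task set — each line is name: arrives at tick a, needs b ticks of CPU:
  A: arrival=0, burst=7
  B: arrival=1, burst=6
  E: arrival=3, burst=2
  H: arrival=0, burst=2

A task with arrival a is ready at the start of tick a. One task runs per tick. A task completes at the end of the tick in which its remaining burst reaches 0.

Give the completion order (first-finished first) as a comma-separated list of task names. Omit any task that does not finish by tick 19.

completion order = H, E, B, A

t=0: queue=[A,H] q_used=0 → run A
t=1: queue=[A,H,B] q_used=1 → run A
t=2: queue=[A,H,B] q_used=2 → run A
t=3: queue=[H,B,A,E] q_used=0 → run H
t=4: queue=[H,B,A,E] q_used=1 → run H
t=5: queue=[B,A,E] q_used=0 → run B
t=6: queue=[B,A,E] q_used=1 → run B
t=7: queue=[B,A,E] q_used=2 → run B
t=8: queue=[A,E,B] q_used=0 → run A
t=9: queue=[A,E,B] q_used=1 → run A
t=10: queue=[A,E,B] q_used=2 → run A
t=11: queue=[E,B,A] q_used=0 → run E
t=12: queue=[E,B,A] q_used=1 → run E
t=13: queue=[B,A] q_used=0 → run B
t=14: queue=[B,A] q_used=1 → run B
t=15: queue=[B,A] q_used=2 → run B
t=16: queue=[A] q_used=0 → run A
t=17: (idle)
t=18: (idle)
t=19: (idle)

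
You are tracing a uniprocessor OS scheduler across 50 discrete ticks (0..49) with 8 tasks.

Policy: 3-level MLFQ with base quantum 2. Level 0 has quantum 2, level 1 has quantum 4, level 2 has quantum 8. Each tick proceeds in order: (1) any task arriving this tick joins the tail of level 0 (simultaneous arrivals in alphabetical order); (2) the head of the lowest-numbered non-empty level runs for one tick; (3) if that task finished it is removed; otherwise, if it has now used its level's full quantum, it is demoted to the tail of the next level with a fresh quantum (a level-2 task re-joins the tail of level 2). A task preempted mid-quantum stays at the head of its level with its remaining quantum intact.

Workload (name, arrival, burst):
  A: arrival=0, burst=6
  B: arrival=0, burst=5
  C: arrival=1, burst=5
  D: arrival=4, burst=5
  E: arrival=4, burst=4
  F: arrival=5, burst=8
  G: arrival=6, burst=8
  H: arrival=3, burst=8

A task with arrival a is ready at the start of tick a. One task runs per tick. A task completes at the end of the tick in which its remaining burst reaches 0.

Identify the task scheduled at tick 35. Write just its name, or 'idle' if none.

t=0: L0/L1/L2 = AB/-/- → run A
t=1: L0/L1/L2 = ABC/-/- → run A
t=2: L0/L1/L2 = BC/A/- → run B
t=3: L0/L1/L2 = BCH/A/- → run B
t=4: L0/L1/L2 = CHDE/AB/- → run C
t=5: L0/L1/L2 = CHDEF/AB/- → run C
t=6: L0/L1/L2 = HDEFG/ABC/- → run H
t=7: L0/L1/L2 = HDEFG/ABC/- → run H
t=8: L0/L1/L2 = DEFG/ABCH/- → run D
t=9: L0/L1/L2 = DEFG/ABCH/- → run D
t=10: L0/L1/L2 = EFG/ABCHD/- → run E
t=11: L0/L1/L2 = EFG/ABCHD/- → run E
t=12: L0/L1/L2 = FG/ABCHDE/- → run F
t=13: L0/L1/L2 = FG/ABCHDE/- → run F
t=14: L0/L1/L2 = G/ABCHDEF/- → run G
t=15: L0/L1/L2 = G/ABCHDEF/- → run G
t=16: L0/L1/L2 = -/ABCHDEFG/- → run A
t=17: L0/L1/L2 = -/ABCHDEFG/- → run A
t=18: L0/L1/L2 = -/ABCHDEFG/- → run A
t=19: L0/L1/L2 = -/ABCHDEFG/- → run A
t=20: L0/L1/L2 = -/BCHDEFG/- → run B
t=21: L0/L1/L2 = -/BCHDEFG/- → run B
t=22: L0/L1/L2 = -/BCHDEFG/- → run B
t=23: L0/L1/L2 = -/CHDEFG/- → run C
t=24: L0/L1/L2 = -/CHDEFG/- → run C
t=25: L0/L1/L2 = -/CHDEFG/- → run C
t=26: L0/L1/L2 = -/HDEFG/- → run H
t=27: L0/L1/L2 = -/HDEFG/- → run H
t=28: L0/L1/L2 = -/HDEFG/- → run H
t=29: L0/L1/L2 = -/HDEFG/- → run H
t=30: L0/L1/L2 = -/DEFG/H → run D
t=31: L0/L1/L2 = -/DEFG/H → run D
t=32: L0/L1/L2 = -/DEFG/H → run D
t=33: L0/L1/L2 = -/EFG/H → run E
t=34: L0/L1/L2 = -/EFG/H → run E
t=35: L0/L1/L2 = -/FG/H → run F
t=36: L0/L1/L2 = -/FG/H → run F
t=37: L0/L1/L2 = -/FG/H → run F
t=38: L0/L1/L2 = -/FG/H → run F
t=39: L0/L1/L2 = -/G/HF → run G
t=40: L0/L1/L2 = -/G/HF → run G
t=41: L0/L1/L2 = -/G/HF → run G
t=42: L0/L1/L2 = -/G/HF → run G
t=43: L0/L1/L2 = -/-/HFG → run H
t=44: L0/L1/L2 = -/-/HFG → run H
t=45: L0/L1/L2 = -/-/FG → run F
t=46: L0/L1/L2 = -/-/FG → run F
t=47: L0/L1/L2 = -/-/G → run G
t=48: L0/L1/L2 = -/-/G → run G
t=49: (idle)

running at tick 35 = F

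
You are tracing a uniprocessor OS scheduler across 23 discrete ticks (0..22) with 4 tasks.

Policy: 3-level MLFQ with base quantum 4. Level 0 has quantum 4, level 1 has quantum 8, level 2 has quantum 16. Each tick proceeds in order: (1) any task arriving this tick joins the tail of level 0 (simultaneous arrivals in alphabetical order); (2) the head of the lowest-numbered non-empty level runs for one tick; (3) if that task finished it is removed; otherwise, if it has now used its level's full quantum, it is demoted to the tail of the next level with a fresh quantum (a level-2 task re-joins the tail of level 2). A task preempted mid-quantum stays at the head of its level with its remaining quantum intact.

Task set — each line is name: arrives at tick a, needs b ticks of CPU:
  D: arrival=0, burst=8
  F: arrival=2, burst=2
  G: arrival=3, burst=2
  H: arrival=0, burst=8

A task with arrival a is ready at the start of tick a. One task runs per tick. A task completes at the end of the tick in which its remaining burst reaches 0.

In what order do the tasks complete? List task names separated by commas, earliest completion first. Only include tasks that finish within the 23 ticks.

completion order = F, G, D, H

t=0: L0/L1/L2 = DH/-/- → run D
t=1: L0/L1/L2 = DH/-/- → run D
t=2: L0/L1/L2 = DHF/-/- → run D
t=3: L0/L1/L2 = DHFG/-/- → run D
t=4: L0/L1/L2 = HFG/D/- → run H
t=5: L0/L1/L2 = HFG/D/- → run H
t=6: L0/L1/L2 = HFG/D/- → run H
t=7: L0/L1/L2 = HFG/D/- → run H
t=8: L0/L1/L2 = FG/DH/- → run F
t=9: L0/L1/L2 = FG/DH/- → run F
t=10: L0/L1/L2 = G/DH/- → run G
t=11: L0/L1/L2 = G/DH/- → run G
t=12: L0/L1/L2 = -/DH/- → run D
t=13: L0/L1/L2 = -/DH/- → run D
t=14: L0/L1/L2 = -/DH/- → run D
t=15: L0/L1/L2 = -/DH/- → run D
t=16: L0/L1/L2 = -/H/- → run H
t=17: L0/L1/L2 = -/H/- → run H
t=18: L0/L1/L2 = -/H/- → run H
t=19: L0/L1/L2 = -/H/- → run H
t=20: (idle)
t=21: (idle)
t=22: (idle)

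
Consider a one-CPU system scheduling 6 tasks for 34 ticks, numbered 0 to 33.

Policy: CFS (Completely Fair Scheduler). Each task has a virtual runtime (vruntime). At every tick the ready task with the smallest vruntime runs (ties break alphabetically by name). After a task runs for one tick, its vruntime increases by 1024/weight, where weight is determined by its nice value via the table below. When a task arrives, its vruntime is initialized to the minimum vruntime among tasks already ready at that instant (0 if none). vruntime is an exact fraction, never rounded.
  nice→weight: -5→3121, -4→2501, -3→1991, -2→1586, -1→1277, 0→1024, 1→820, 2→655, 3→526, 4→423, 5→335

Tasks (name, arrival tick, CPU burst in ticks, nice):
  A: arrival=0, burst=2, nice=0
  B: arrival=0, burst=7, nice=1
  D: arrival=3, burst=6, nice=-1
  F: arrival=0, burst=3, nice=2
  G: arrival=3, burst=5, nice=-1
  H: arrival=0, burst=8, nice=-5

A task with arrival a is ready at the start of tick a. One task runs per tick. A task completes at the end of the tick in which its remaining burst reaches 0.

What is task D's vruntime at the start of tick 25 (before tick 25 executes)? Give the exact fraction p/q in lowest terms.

t=0: vr[A=0 B=0 F=0 H=0] → run A
t=1: vr[A=1 B=0 F=0 H=0] → run B
t=2: vr[A=1 B=256/205 F=0 H=0] → run F
t=3: vr[A=1 B=256/205 D=0 F=1024/655 G=0 H=0] → run D
t=4: vr[A=1 B=256/205 D=1024/1277 F=1024/655 G=0 H=0] → run G
t=5: vr[A=1 B=256/205 D=1024/1277 F=1024/655 G=1024/1277 H=0] → run H
t=6: vr[A=1 B=256/205 D=1024/1277 F=1024/655 G=1024/1277 H=1024/3121] → run H
t=7: vr[A=1 B=256/205 D=1024/1277 F=1024/655 G=1024/1277 H=2048/3121] → run H
t=8: vr[A=1 B=256/205 D=1024/1277 F=1024/655 G=1024/1277 H=3072/3121] → run D
t=9: vr[A=1 B=256/205 D=2048/1277 F=1024/655 G=1024/1277 H=3072/3121] → run G
t=10: vr[A=1 B=256/205 D=2048/1277 F=1024/655 G=2048/1277 H=3072/3121] → run H
t=11: vr[A=1 B=256/205 D=2048/1277 F=1024/655 G=2048/1277 H=4096/3121] → run A
t=12: vr[B=256/205 D=2048/1277 F=1024/655 G=2048/1277 H=4096/3121] → run B
t=13: vr[B=512/205 D=2048/1277 F=1024/655 G=2048/1277 H=4096/3121] → run H
t=14: vr[B=512/205 D=2048/1277 F=1024/655 G=2048/1277 H=5120/3121] → run F
t=15: vr[B=512/205 D=2048/1277 F=2048/655 G=2048/1277 H=5120/3121] → run D
t=16: vr[B=512/205 D=3072/1277 F=2048/655 G=2048/1277 H=5120/3121] → run G
t=17: vr[B=512/205 D=3072/1277 F=2048/655 G=3072/1277 H=5120/3121] → run H
t=18: vr[B=512/205 D=3072/1277 F=2048/655 G=3072/1277 H=6144/3121] → run H
t=19: vr[B=512/205 D=3072/1277 F=2048/655 G=3072/1277 H=7168/3121] → run H
t=20: vr[B=512/205 D=3072/1277 F=2048/655 G=3072/1277] → run D
t=21: vr[B=512/205 D=4096/1277 F=2048/655 G=3072/1277] → run G
t=22: vr[B=512/205 D=4096/1277 F=2048/655 G=4096/1277] → run B
t=23: vr[B=768/205 D=4096/1277 F=2048/655 G=4096/1277] → run F
t=24: vr[B=768/205 D=4096/1277 G=4096/1277] → run D
t=25: vr[B=768/205 D=5120/1277 G=4096/1277] → run G
t=26: vr[B=768/205 D=5120/1277] → run B
t=27: vr[B=1024/205 D=5120/1277] → run D
t=28: vr[B=1024/205] → run B
t=29: vr[B=256/41] → run B
t=30: vr[B=1536/205] → run B
t=31: (idle)
t=32: (idle)
t=33: (idle)

vruntime(D, start of tick 25) = 5120/1277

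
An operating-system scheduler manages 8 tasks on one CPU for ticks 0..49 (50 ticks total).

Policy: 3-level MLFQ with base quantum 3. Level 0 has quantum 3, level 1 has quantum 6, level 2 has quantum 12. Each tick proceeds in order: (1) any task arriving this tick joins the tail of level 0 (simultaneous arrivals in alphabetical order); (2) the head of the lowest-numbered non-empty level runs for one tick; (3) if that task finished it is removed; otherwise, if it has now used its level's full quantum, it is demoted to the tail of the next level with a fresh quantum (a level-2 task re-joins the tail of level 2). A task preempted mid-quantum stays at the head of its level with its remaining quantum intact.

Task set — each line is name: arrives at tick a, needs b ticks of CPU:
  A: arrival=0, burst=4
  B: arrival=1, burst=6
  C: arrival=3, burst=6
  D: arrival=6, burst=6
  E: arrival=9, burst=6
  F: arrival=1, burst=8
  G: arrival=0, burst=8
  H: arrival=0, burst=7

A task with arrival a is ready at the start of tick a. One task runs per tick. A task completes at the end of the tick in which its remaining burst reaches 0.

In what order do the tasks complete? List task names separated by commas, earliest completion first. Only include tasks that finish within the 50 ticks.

completion order = A, G, H, B, F, C, D

t=0: L0/L1/L2 = AGH/-/- → run A
t=1: L0/L1/L2 = AGHBF/-/- → run A
t=2: L0/L1/L2 = AGHBF/-/- → run A
t=3: L0/L1/L2 = GHBFC/A/- → run G
t=4: L0/L1/L2 = GHBFC/A/- → run G
t=5: L0/L1/L2 = GHBFC/A/- → run G
t=6: L0/L1/L2 = HBFCD/AG/- → run H
t=7: L0/L1/L2 = HBFCD/AG/- → run H
t=8: L0/L1/L2 = HBFCD/AG/- → run H
t=9: L0/L1/L2 = BFCDE/AGH/- → run B
t=10: L0/L1/L2 = BFCDE/AGH/- → run B
t=11: L0/L1/L2 = BFCDE/AGH/- → run B
t=12: L0/L1/L2 = FCDE/AGHB/- → run F
t=13: L0/L1/L2 = FCDE/AGHB/- → run F
t=14: L0/L1/L2 = FCDE/AGHB/- → run F
t=15: L0/L1/L2 = CDE/AGHBF/- → run C
t=16: L0/L1/L2 = CDE/AGHBF/- → run C
t=17: L0/L1/L2 = CDE/AGHBF/- → run C
t=18: L0/L1/L2 = DE/AGHBFC/- → run D
t=19: L0/L1/L2 = DE/AGHBFC/- → run D
t=20: L0/L1/L2 = DE/AGHBFC/- → run D
t=21: L0/L1/L2 = E/AGHBFCD/- → run E
t=22: L0/L1/L2 = E/AGHBFCD/- → run E
t=23: L0/L1/L2 = E/AGHBFCD/- → run E
t=24: L0/L1/L2 = -/AGHBFCDE/- → run A
t=25: L0/L1/L2 = -/GHBFCDE/- → run G
t=26: L0/L1/L2 = -/GHBFCDE/- → run G
t=27: L0/L1/L2 = -/GHBFCDE/- → run G
t=28: L0/L1/L2 = -/GHBFCDE/- → run G
t=29: L0/L1/L2 = -/GHBFCDE/- → run G
t=30: L0/L1/L2 = -/HBFCDE/- → run H
t=31: L0/L1/L2 = -/HBFCDE/- → run H
t=32: L0/L1/L2 = -/HBFCDE/- → run H
t=33: L0/L1/L2 = -/HBFCDE/- → run H
t=34: L0/L1/L2 = -/BFCDE/- → run B
t=35: L0/L1/L2 = -/BFCDE/- → run B
t=36: L0/L1/L2 = -/BFCDE/- → run B
t=37: L0/L1/L2 = -/FCDE/- → run F
t=38: L0/L1/L2 = -/FCDE/- → run F
t=39: L0/L1/L2 = -/FCDE/- → run F
t=40: L0/L1/L2 = -/FCDE/- → run F
t=41: L0/L1/L2 = -/FCDE/- → run F
t=42: L0/L1/L2 = -/CDE/- → run C
t=43: L0/L1/L2 = -/CDE/- → run C
t=44: L0/L1/L2 = -/CDE/- → run C
t=45: L0/L1/L2 = -/DE/- → run D
t=46: L0/L1/L2 = -/DE/- → run D
t=47: L0/L1/L2 = -/DE/- → run D
t=48: L0/L1/L2 = -/E/- → run E
t=49: L0/L1/L2 = -/E/- → run E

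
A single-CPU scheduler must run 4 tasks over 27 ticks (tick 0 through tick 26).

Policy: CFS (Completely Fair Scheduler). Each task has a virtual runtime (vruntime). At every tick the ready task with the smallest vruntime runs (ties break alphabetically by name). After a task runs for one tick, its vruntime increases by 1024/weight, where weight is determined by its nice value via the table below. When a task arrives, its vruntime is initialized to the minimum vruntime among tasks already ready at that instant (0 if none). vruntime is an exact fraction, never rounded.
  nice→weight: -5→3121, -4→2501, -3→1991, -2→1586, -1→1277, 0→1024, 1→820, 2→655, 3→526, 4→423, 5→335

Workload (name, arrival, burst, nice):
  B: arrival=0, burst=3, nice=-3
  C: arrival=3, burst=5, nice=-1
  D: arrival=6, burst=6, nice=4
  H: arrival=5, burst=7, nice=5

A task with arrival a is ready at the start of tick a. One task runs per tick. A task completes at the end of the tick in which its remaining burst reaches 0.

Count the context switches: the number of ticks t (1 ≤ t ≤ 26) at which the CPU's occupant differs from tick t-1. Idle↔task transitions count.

context switches = 13

t=0: vr[B=0] → run B
t=1: vr[B=1024/1991] → run B
t=2: vr[B=2048/1991] → run B
t=3: vr[C=0] → run C
t=4: vr[C=1024/1277] → run C
t=5: vr[C=2048/1277 H=2048/1277] → run C
t=6: vr[C=3072/1277 D=2048/1277 H=2048/1277] → run D
t=7: vr[C=3072/1277 D=2173952/540171 H=2048/1277] → run H
t=8: vr[C=3072/1277 D=2173952/540171 H=1993728/427795] → run C
t=9: vr[C=4096/1277 D=2173952/540171 H=1993728/427795] → run C
t=10: vr[D=2173952/540171 H=1993728/427795] → run D
t=11: vr[D=3481600/540171 H=1993728/427795] → run H
t=12: vr[D=3481600/540171 H=3301376/427795] → run D
t=13: vr[D=1596416/180057 H=3301376/427795] → run H
t=14: vr[D=1596416/180057 H=4609024/427795] → run D
t=15: vr[D=6096896/540171 H=4609024/427795] → run H
t=16: vr[D=6096896/540171 H=5916672/427795] → run D
t=17: vr[D=7404544/540171 H=5916672/427795] → run D
t=18: vr[H=5916672/427795] → run H
t=19: vr[H=1444864/85559] → run H
t=20: vr[H=8531968/427795] → run H
t=21: (idle)
t=22: (idle)
t=23: (idle)
t=24: (idle)
t=25: (idle)
t=26: (idle)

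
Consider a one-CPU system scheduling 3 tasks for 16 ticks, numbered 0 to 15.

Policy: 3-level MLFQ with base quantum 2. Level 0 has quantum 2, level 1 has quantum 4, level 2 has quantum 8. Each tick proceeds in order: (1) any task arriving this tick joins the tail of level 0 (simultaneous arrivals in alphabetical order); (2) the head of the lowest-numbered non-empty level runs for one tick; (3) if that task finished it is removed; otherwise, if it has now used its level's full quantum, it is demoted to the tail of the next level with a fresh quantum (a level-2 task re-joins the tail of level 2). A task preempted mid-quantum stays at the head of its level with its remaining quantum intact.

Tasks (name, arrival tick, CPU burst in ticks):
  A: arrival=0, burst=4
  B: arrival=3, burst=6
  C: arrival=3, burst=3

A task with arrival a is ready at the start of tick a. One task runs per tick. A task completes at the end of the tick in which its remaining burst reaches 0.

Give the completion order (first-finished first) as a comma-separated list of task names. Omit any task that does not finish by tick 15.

t=0: L0/L1/L2 = A/-/- → run A
t=1: L0/L1/L2 = A/-/- → run A
t=2: L0/L1/L2 = -/A/- → run A
t=3: L0/L1/L2 = BC/A/- → run B
t=4: L0/L1/L2 = BC/A/- → run B
t=5: L0/L1/L2 = C/AB/- → run C
t=6: L0/L1/L2 = C/AB/- → run C
t=7: L0/L1/L2 = -/ABC/- → run A
t=8: L0/L1/L2 = -/BC/- → run B
t=9: L0/L1/L2 = -/BC/- → run B
t=10: L0/L1/L2 = -/BC/- → run B
t=11: L0/L1/L2 = -/BC/- → run B
t=12: L0/L1/L2 = -/C/- → run C
t=13: (idle)
t=14: (idle)
t=15: (idle)

completion order = A, B, C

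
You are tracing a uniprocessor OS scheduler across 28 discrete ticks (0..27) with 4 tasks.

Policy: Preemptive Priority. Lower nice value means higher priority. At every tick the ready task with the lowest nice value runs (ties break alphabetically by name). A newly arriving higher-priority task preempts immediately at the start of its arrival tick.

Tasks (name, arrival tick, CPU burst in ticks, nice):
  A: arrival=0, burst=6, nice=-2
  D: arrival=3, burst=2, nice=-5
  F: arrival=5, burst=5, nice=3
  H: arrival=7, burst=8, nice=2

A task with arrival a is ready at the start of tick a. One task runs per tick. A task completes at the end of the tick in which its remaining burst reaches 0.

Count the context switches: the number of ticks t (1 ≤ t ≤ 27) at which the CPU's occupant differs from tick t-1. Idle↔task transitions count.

t=0: ready={A} → run A
t=1: ready={A} → run A
t=2: ready={A} → run A
t=3: ready={A,D} → run D
t=4: ready={A,D} → run D
t=5: ready={A,F} → run A
t=6: ready={A,F} → run A
t=7: ready={A,F,H} → run A
t=8: ready={F,H} → run H
t=9: ready={F,H} → run H
t=10: ready={F,H} → run H
t=11: ready={F,H} → run H
t=12: ready={F,H} → run H
t=13: ready={F,H} → run H
t=14: ready={F,H} → run H
t=15: ready={F,H} → run H
t=16: ready={F} → run F
t=17: ready={F} → run F
t=18: ready={F} → run F
t=19: ready={F} → run F
t=20: ready={F} → run F
t=21: (idle)
t=22: (idle)
t=23: (idle)
t=24: (idle)
t=25: (idle)
t=26: (idle)
t=27: (idle)

context switches = 5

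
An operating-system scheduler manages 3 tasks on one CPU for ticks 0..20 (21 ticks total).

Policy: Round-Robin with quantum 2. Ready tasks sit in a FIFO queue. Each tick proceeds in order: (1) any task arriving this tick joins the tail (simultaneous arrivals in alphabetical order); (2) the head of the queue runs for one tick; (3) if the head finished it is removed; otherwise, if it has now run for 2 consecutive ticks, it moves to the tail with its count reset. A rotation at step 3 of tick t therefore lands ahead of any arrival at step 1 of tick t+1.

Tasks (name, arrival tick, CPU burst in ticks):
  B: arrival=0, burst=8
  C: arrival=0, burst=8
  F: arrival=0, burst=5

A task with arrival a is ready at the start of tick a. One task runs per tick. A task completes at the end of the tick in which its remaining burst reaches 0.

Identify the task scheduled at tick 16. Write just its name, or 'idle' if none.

running at tick 16 = F

t=0: queue=[B,C,F] q_used=0 → run B
t=1: queue=[B,C,F] q_used=1 → run B
t=2: queue=[C,F,B] q_used=0 → run C
t=3: queue=[C,F,B] q_used=1 → run C
t=4: queue=[F,B,C] q_used=0 → run F
t=5: queue=[F,B,C] q_used=1 → run F
t=6: queue=[B,C,F] q_used=0 → run B
t=7: queue=[B,C,F] q_used=1 → run B
t=8: queue=[C,F,B] q_used=0 → run C
t=9: queue=[C,F,B] q_used=1 → run C
t=10: queue=[F,B,C] q_used=0 → run F
t=11: queue=[F,B,C] q_used=1 → run F
t=12: queue=[B,C,F] q_used=0 → run B
t=13: queue=[B,C,F] q_used=1 → run B
t=14: queue=[C,F,B] q_used=0 → run C
t=15: queue=[C,F,B] q_used=1 → run C
t=16: queue=[F,B,C] q_used=0 → run F
t=17: queue=[B,C] q_used=0 → run B
t=18: queue=[B,C] q_used=1 → run B
t=19: queue=[C] q_used=0 → run C
t=20: queue=[C] q_used=1 → run C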